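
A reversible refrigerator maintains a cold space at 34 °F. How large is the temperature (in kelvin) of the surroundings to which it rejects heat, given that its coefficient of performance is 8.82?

T_H ≈ 305 K

T_C = 34 °F → (34 − 32) × 5/9 = 1.11 °C = 274.26 K.
COP_R = T_C/(T_H − T_C) ⇒ T_H = T_C·(1 + 1/COP_R) = 274.26 × (1 + 1/8.82) = 305 K.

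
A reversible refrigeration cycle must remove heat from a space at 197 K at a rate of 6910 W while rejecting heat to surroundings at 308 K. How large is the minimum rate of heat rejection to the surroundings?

Q̇_H ≈ 10800 W

For a reversible cycle Q_H/Q_C = T_H/T_C, so Q_H = Q_C·T_H/T_C = 6910 × 308.00/197.00 = 10800 W.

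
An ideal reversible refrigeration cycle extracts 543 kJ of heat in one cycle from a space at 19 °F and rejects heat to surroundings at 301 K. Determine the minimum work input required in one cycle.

T_C = 19 °F → (19 − 32) × 5/9 = -7.22 °C = 265.93 K.
Carnot COP: COP_R = T_C/(T_H − T_C) = 265.93/35.07 = 7.5823.
W = Q_C/COP_R = 543/7.5823 = 71.6 kJ.

W_in ≈ 71.6 kJ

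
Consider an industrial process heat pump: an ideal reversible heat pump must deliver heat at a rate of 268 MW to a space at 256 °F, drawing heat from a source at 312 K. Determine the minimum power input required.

T_H = 256 °F → (256 − 32) × 5/9 = 124.44 °C = 397.59 K.
The Carnot heat-pump COP is COP_HP = T_H/(T_H − T_C) = 397.59/85.59 = 4.6451.
W = Q_H/COP_HP = 268/4.6451 = 57.70 MW.

Ẇ_in ≈ 57.70 MW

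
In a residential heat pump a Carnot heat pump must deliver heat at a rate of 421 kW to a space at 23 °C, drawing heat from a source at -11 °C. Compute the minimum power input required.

T_H = 23 °C → 23 + 273.15 = 296.15 K.
T_C = -11 °C → -11 + 273.15 = 262.15 K.
The Carnot heat-pump COP is COP_HP = T_H/(T_H − T_C) = 296.15/34.00 = 8.7103.
W = Q_H/COP_HP = 421/8.7103 = 48.3 kW.

Ẇ_in ≈ 48.3 kW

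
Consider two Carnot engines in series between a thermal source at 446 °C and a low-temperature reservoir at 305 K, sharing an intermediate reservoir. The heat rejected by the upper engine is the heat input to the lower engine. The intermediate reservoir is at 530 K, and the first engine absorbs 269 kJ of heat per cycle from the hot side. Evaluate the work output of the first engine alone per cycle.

W₁ ≈ 70.8 kJ

T_H = 446 °C → 446 + 273.15 = 719.15 K.
First-stage efficiency η₁ = 1 − T_m/T_H = 1 − 530.00/719.15 = 0.2630.
W₁ = η₁·Q_H = 0.2630 × 269 = 70.8 kJ.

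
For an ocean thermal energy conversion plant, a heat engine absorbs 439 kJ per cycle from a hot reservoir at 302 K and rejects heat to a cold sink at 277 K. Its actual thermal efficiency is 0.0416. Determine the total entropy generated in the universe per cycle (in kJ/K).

ΔS_univ ≈ 0.0653 kJ/K

W = η·Q_H = 0.0416 × 439 = 18.26 kJ, so Q_C = Q_H − W = 420.7 kJ.
The hot reservoir loses entropy Q_H/T_H = 439/302.00 = 1.454 kJ/K; the cold reservoir gains Q_C/T_C = 420.7/277.00 = 1.519 kJ/K.
ΔS_univ = −Q_H/T_H + Q_C/T_C = 0.0653 kJ/K (> 0, since η = 0.0416 < η_Carnot = 0.083).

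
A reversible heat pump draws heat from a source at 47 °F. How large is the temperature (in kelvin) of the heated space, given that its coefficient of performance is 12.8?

T_C = 47 °F → (47 − 32) × 5/9 = 8.33 °C = 281.48 K.
COP_HP = T_H/(T_H − T_C) ⇒ T_H = T_C·COP_HP/(COP_HP − 1) = 281.48 × 12.8/(12.8 − 1) = 305 K.

T_H ≈ 305 K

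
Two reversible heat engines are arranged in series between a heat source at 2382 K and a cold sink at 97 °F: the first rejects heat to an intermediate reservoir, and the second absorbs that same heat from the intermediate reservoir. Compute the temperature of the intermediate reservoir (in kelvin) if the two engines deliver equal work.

T_m ≈ 1346 K

T_C = 97 °F → (97 − 32) × 5/9 = 36.11 °C = 309.26 K.
For reversible stages Q_m = Q_H·(T_m/T_H). Setting W₁ = Q_H(1 − T_m/T_H) equal to W₂ = Q_m(1 − T_C/T_m) = Q_H·(T_m − T_C)/T_H gives T_H − T_m = T_m − T_C, so T_m = (T_H + T_C)/2 = (2382.00 + 309.26)/2 = 1346 K.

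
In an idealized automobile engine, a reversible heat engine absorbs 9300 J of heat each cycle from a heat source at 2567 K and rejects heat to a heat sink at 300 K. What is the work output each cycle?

W ≈ 8210 J

The Carnot efficiency is η = 1 − T_C/T_H = 1 − 300.00/2567.00 = 0.8831.
W = η·Q_H = 0.8831 × 9300 = 8210 J.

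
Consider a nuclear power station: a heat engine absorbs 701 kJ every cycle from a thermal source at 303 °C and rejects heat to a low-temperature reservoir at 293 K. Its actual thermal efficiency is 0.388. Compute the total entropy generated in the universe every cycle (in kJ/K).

ΔS_univ ≈ 0.2475 kJ/K

T_H = 303 °C → 303 + 273.15 = 576.15 K.
W = η·Q_H = 0.388 × 701 = 272.0 kJ, so Q_C = Q_H − W = 429.0 kJ.
Entropy balance on the reservoirs: −Q_H/T_H = -1.217 kJ/K, +Q_C/T_C = 1.464 kJ/K.
ΔS_univ = −Q_H/T_H + Q_C/T_C = 0.2475 kJ/K (> 0, since η = 0.388 < η_Carnot = 0.491).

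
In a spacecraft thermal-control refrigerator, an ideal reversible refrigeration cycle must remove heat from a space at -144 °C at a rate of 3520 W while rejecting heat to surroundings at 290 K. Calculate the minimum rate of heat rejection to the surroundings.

Q̇_H ≈ 7900 W

T_C = -144 °C → -144 + 273.15 = 129.15 K.
For a reversible cycle Q_H/Q_C = T_H/T_C, so Q_H = Q_C·T_H/T_C = 3520 × 290.00/129.15 = 7900 W.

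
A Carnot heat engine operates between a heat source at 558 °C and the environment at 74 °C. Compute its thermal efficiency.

T_H = 558 °C → 558 + 273.15 = 831.15 K.
T_C = 74 °C → 74 + 273.15 = 347.15 K.
Since the cycle is reversible, η = 1 − T_C/T_H = 1 − 347.15/831.15 = 0.582.

η ≈ 0.582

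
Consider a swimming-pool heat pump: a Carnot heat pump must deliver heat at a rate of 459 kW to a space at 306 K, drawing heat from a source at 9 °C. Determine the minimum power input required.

T_C = 9 °C → 9 + 273.15 = 282.15 K.
The Carnot heat-pump COP is COP_HP = T_H/(T_H − T_C) = 306.00/23.85 = 12.8302.
W = Q_H/COP_HP = 459/12.8302 = 35.78 kW.

Ẇ_in ≈ 35.78 kW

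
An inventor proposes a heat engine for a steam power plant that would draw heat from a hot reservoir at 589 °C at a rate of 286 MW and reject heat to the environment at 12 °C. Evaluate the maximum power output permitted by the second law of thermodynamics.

Ẇ_max ≈ 191 MW

T_H = 589 °C → 589 + 273.15 = 862.15 K.
T_C = 12 °C → 12 + 273.15 = 285.15 K.
By the Carnot theorem, η_max = 1 − T_C/T_H = 1 − 285.15/862.15 = 0.6693.
W_max = η_max · Q_H = 0.6693 × 286 = 191 MW.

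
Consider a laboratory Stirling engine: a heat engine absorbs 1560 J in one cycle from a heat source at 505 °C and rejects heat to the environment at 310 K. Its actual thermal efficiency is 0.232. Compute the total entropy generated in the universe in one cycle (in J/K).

ΔS_univ ≈ 1.86 J/K

T_H = 505 °C → 505 + 273.15 = 778.15 K.
W = η·Q_H = 0.232 × 1560 = 361.9 J, so Q_C = Q_H − W = 1198 J.
The hot reservoir loses entropy Q_H/T_H = 1560/778.15 = 2.005 J/K; the cold reservoir gains Q_C/T_C = 1198/310.00 = 3.865 J/K.
ΔS_univ = −Q_H/T_H + Q_C/T_C = 1.86 J/K (> 0, since η = 0.232 < η_Carnot = 0.602).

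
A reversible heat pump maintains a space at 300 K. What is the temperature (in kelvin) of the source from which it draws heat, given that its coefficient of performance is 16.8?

COP_HP = T_H/(T_H − T_C) ⇒ T_C = T_H·(COP_HP − 1)/COP_HP = 300.00 × (16.8 − 1)/16.8 = 282.1 K.

T_C ≈ 282.1 K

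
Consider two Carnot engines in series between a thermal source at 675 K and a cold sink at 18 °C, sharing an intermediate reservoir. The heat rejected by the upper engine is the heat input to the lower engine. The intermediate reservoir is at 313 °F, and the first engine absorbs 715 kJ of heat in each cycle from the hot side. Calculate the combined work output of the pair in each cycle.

T_C = 18 °C → 18 + 273.15 = 291.15 K.
Two reversible stages in series are equivalent to a single Carnot engine between T_H and T_C, so η_total = 1 − T_C/T_H = 1 − 291.15/675.00 = 0.5687.
W_total = η_total · Q_H = 0.5687 × 715 = 407 kJ.

W_total ≈ 407 kJ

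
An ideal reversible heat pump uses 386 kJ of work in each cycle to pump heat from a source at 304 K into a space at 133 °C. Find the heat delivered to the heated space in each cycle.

T_H = 133 °C → 133 + 273.15 = 406.15 K.
For a reversible heat pump, COP_HP = T_H/(T_H − T_C) = 406.15/102.15 = 3.9760.
Q_H = COP_HP · W = 3.9760 × 386 = 1530 kJ.

Q_H ≈ 1530 kJ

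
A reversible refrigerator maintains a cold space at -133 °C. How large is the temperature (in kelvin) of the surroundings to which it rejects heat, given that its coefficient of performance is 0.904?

T_H ≈ 295.2 K

T_C = -133 °C → -133 + 273.15 = 140.15 K.
COP_R = T_C/(T_H − T_C) ⇒ T_H = T_C·(1 + 1/COP_R) = 140.15 × (1 + 1/0.904) = 295.2 K.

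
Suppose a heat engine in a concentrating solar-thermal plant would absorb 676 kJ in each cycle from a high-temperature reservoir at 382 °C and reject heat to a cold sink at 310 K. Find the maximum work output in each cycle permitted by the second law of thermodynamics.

T_H = 382 °C → 382 + 273.15 = 655.15 K.
The upper bound on efficiency is η_max = 1 − T_C/T_H = 1 − 310.00/655.15 = 0.5268.
W_max = η_max · Q_H = 0.5268 × 676 = 356 kJ.

W_max ≈ 356 kJ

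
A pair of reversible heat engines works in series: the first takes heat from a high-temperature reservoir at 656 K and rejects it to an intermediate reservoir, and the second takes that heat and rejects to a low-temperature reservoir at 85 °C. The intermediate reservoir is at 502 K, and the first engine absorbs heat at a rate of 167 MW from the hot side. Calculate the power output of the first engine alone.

Ẇ₁ ≈ 39.2 MW

T_C = 85 °C → 85 + 273.15 = 358.15 K.
First-stage efficiency η₁ = 1 − T_m/T_H = 1 − 502.00/656.00 = 0.2348.
W₁ = η₁·Q_H = 0.2348 × 167 = 39.2 MW.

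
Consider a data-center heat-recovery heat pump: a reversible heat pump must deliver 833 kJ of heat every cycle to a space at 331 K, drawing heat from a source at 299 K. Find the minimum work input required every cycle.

W_in ≈ 80.5 kJ

For a reversible heat pump, COP_HP = T_H/(T_H − T_C) = 331.00/32.00 = 10.3438.
W = Q_H/COP_HP = 833/10.3438 = 80.5 kJ.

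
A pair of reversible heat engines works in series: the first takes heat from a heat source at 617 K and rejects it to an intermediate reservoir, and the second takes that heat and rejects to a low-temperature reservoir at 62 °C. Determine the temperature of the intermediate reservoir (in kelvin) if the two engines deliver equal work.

T_C = 62 °C → 62 + 273.15 = 335.15 K.
For reversible stages Q_m = Q_H·(T_m/T_H). Setting W₁ = Q_H(1 − T_m/T_H) equal to W₂ = Q_m(1 − T_C/T_m) = Q_H·(T_m − T_C)/T_H gives T_H − T_m = T_m − T_C, so T_m = (T_H + T_C)/2 = (617.00 + 335.15)/2 = 476 K.

T_m ≈ 476 K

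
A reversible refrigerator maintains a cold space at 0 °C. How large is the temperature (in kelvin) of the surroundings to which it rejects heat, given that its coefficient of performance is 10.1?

T_C = 0 °C → 0 + 273.15 = 273.15 K.
COP_R = T_C/(T_H − T_C) ⇒ T_H = T_C·(1 + 1/COP_R) = 273.15 × (1 + 1/10.1) = 300 K.

T_H ≈ 300 K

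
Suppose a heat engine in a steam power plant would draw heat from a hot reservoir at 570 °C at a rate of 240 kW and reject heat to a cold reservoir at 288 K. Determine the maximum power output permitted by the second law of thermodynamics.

Ẇ_max ≈ 158 kW

T_H = 570 °C → 570 + 273.15 = 843.15 K.
By the Carnot theorem, η_max = 1 − T_C/T_H = 1 − 288.00/843.15 = 0.6584.
W_max = η_max · Q_H = 0.6584 × 240 = 158 kW.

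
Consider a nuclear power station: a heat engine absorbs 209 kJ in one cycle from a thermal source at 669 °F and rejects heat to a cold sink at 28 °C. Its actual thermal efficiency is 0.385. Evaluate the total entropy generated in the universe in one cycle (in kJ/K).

T_H = 669 °F → (669 − 32) × 5/9 = 353.89 °C = 627.04 K.
T_C = 28 °C → 28 + 273.15 = 301.15 K.
W = η·Q_H = 0.385 × 209 = 80.47 kJ, so Q_C = Q_H − W = 128.5 kJ.
The hot reservoir loses entropy Q_H/T_H = 209/627.04 = 0.3333 kJ/K; the cold reservoir gains Q_C/T_C = 128.5/301.15 = 0.4268 kJ/K.
ΔS_univ = −Q_H/T_H + Q_C/T_C = 0.09350 kJ/K (> 0, since η = 0.385 < η_Carnot = 0.520).

ΔS_univ ≈ 0.09350 kJ/K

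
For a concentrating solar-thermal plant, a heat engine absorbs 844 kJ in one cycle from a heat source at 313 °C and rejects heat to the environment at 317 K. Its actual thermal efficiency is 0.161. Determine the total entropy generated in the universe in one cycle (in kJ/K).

T_H = 313 °C → 313 + 273.15 = 586.15 K.
W = η·Q_H = 0.161 × 844 = 135.9 kJ, so Q_C = Q_H − W = 708.1 kJ.
Reservoir entropy changes: ΔS_H = −Q_H/T_H = −844/586.15 = -1.440 kJ/K and ΔS_C = +Q_C/T_C = 708.1/317.00 = 2.234 kJ/K.
ΔS_univ = −Q_H/T_H + Q_C/T_C = 0.794 kJ/K (> 0, since η = 0.161 < η_Carnot = 0.459).

ΔS_univ ≈ 0.794 kJ/K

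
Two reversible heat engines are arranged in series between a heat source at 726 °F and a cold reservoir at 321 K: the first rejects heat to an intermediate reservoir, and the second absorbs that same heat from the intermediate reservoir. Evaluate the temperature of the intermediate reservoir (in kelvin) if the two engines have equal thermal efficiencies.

T_m ≈ 460 K

T_H = 726 °F → (726 − 32) × 5/9 = 385.56 °C = 658.71 K.
Equal efficiencies require 1 − T_m/T_H = 1 − T_C/T_m, i.e. T_m/T_H = T_C/T_m, so T_m = √(T_H·T_C) = √(658.71 × 321.00) = 460 K.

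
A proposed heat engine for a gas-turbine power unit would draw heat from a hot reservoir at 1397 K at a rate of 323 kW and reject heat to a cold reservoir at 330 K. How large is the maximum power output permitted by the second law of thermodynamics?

The upper bound on efficiency is η_max = 1 − T_C/T_H = 1 − 330.00/1397.00 = 0.7638.
W_max = η_max · Q_H = 0.7638 × 323 = 246.7 kW.

Ẇ_max ≈ 246.7 kW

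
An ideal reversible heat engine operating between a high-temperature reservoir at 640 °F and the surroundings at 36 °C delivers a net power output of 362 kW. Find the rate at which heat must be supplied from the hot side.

Q̇_H ≈ 733 kW

T_H = 640 °F → (640 − 32) × 5/9 = 337.78 °C = 610.93 K.
T_C = 36 °C → 36 + 273.15 = 309.15 K.
η_rev = 1 − T_C/T_H = 1 − 309.15/610.93 = 0.4940.
Q_H = W/η = 362/0.4940 = 733 kW.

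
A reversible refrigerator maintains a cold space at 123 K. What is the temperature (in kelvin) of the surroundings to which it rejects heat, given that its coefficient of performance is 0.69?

T_H ≈ 301 K

COP_R = T_C/(T_H − T_C) ⇒ T_H = T_C·(1 + 1/COP_R) = 123.00 × (1 + 1/0.69) = 301 K.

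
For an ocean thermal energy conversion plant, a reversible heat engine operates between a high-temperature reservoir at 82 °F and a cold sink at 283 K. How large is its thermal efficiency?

η ≈ 0.05958

T_H = 82 °F → (82 − 32) × 5/9 = 27.78 °C = 300.93 K.
η_rev = 1 − T_C/T_H = 1 − 283.00/300.93 = 0.05958.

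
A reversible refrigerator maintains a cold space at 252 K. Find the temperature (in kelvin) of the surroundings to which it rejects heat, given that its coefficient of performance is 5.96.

T_H ≈ 294 K

COP_R = T_C/(T_H − T_C) ⇒ T_H = T_C·(1 + 1/COP_R) = 252.00 × (1 + 1/5.96) = 294 K.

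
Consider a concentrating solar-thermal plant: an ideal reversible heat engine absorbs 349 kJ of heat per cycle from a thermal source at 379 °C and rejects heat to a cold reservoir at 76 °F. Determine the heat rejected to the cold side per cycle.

Q_C ≈ 159 kJ

T_H = 379 °C → 379 + 273.15 = 652.15 K.
T_C = 76 °F → (76 − 32) × 5/9 = 24.44 °C = 297.59 K.
Carnot efficiency: η = 1 − T_C/T_H = 1 − 297.59/652.15 = 0.5437.
For a reversible cycle Q_C/Q_H = T_C/T_H, so Q_C = 349 × 297.59/652.15 = 159 kJ.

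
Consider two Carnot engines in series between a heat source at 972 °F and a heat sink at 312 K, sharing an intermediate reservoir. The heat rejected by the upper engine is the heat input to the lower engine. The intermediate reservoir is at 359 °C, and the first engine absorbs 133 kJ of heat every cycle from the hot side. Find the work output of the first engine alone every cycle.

T_H = 972 °F → (972 − 32) × 5/9 = 522.22 °C = 795.37 K.
T_m = 359 °C → 359 + 273.15 = 632.15 K.
First-stage efficiency η₁ = 1 − T_m/T_H = 1 − 632.15/795.37 = 0.2052.
W₁ = η₁·Q_H = 0.2052 × 133 = 27.3 kJ.

W₁ ≈ 27.3 kJ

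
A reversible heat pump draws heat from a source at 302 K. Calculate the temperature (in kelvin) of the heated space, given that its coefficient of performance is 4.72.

T_H ≈ 383.2 K

COP_HP = T_H/(T_H − T_C) ⇒ T_H = T_C·COP_HP/(COP_HP − 1) = 302.00 × 4.72/(4.72 − 1) = 383.2 K.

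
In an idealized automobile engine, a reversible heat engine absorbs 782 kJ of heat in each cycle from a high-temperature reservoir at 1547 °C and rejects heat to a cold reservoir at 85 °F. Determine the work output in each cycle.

T_H = 1547 °C → 1547 + 273.15 = 1820.15 K.
T_C = 85 °F → (85 − 32) × 5/9 = 29.44 °C = 302.59 K.
η_rev = 1 − T_C/T_H = 1 − 302.59/1820.15 = 0.8338.
W = η·Q_H = 0.8338 × 782 = 652.0 kJ.

W ≈ 652.0 kJ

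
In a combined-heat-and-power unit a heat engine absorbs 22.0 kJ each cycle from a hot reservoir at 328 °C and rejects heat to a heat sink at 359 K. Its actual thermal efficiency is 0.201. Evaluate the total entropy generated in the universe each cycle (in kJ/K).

T_H = 328 °C → 328 + 273.15 = 601.15 K.
W = η·Q_H = 0.201 × 22.0 = 4.422 kJ, so Q_C = Q_H − W = 17.58 kJ.
Entropy balance on the reservoirs: −Q_H/T_H = -0.03660 kJ/K, +Q_C/T_C = 0.04896 kJ/K.
ΔS_univ = −Q_H/T_H + Q_C/T_C = 0.01237 kJ/K (> 0, since η = 0.201 < η_Carnot = 0.403).

ΔS_univ ≈ 0.01237 kJ/K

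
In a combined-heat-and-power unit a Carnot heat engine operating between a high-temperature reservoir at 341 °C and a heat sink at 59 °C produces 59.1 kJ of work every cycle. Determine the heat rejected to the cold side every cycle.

T_H = 341 °C → 341 + 273.15 = 614.15 K.
T_C = 59 °C → 59 + 273.15 = 332.15 K.
The Carnot efficiency is η = 1 − T_C/T_H = 1 − 332.15/614.15 = 0.4592.
Since Q_C/Q_H = T_C/T_H and Q_H = W/η, Q_C = W·T_C/(T_H − T_C) = 59.1 × 332.15/282.00 = 69.6 kJ.

Q_C ≈ 69.6 kJ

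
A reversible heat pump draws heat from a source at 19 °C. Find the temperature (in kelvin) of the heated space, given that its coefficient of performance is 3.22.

T_C = 19 °C → 19 + 273.15 = 292.15 K.
COP_HP = T_H/(T_H − T_C) ⇒ T_H = T_C·COP_HP/(COP_HP − 1) = 292.15 × 3.22/(3.22 − 1) = 424 K.

T_H ≈ 424 K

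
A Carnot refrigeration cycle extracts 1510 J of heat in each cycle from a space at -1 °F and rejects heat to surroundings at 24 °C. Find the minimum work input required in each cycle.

T_H = 24 °C → 24 + 273.15 = 297.15 K.
T_C = -1 °F → (-1 − 32) × 5/9 = -18.33 °C = 254.82 K.
Carnot COP: COP_R = T_C/(T_H − T_C) = 254.82/42.33 = 6.0193.
W = Q_C/COP_R = 1510/6.0193 = 251 J.

W_in ≈ 251 J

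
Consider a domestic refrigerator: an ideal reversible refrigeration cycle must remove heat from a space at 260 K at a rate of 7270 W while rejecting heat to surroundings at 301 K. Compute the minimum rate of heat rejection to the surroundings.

For a reversible cycle Q_H/Q_C = T_H/T_C, so Q_H = Q_C·T_H/T_C = 7270 × 301.00/260.00 = 8420 W.

Q̇_H ≈ 8420 W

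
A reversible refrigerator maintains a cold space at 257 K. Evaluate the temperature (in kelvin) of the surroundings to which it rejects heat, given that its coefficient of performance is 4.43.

T_H ≈ 315.0 K

COP_R = T_C/(T_H − T_C) ⇒ T_H = T_C·(1 + 1/COP_R) = 257.00 × (1 + 1/4.43) = 315.0 K.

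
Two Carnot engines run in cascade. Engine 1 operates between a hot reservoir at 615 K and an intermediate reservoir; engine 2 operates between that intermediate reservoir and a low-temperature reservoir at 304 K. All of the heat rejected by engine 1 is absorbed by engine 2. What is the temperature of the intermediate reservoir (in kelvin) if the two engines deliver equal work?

T_m ≈ 459.5 K

For reversible stages Q_m = Q_H·(T_m/T_H). Setting W₁ = Q_H(1 − T_m/T_H) equal to W₂ = Q_m(1 − T_C/T_m) = Q_H·(T_m − T_C)/T_H gives T_H − T_m = T_m − T_C, so T_m = (T_H + T_C)/2 = (615.00 + 304.00)/2 = 459.5 K.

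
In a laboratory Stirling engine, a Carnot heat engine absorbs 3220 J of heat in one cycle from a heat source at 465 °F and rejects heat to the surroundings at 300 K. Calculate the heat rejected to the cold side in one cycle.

T_H = 465 °F → (465 − 32) × 5/9 = 240.56 °C = 513.71 K.
Since the cycle is reversible, η = 1 − T_C/T_H = 1 − 300.00/513.71 = 0.4160.
For a reversible cycle Q_C/Q_H = T_C/T_H, so Q_C = 3220 × 300.00/513.71 = 1880 J.

Q_C ≈ 1880 J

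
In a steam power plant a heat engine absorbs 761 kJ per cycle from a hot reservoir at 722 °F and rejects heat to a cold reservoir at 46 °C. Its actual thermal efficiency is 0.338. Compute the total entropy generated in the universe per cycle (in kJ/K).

ΔS_univ ≈ 0.4193 kJ/K

T_H = 722 °F → (722 − 32) × 5/9 = 383.33 °C = 656.48 K.
T_C = 46 °C → 46 + 273.15 = 319.15 K.
W = η·Q_H = 0.338 × 761 = 257.2 kJ, so Q_C = Q_H − W = 503.8 kJ.
The hot reservoir loses entropy Q_H/T_H = 761/656.48 = 1.159 kJ/K; the cold reservoir gains Q_C/T_C = 503.8/319.15 = 1.579 kJ/K.
ΔS_univ = −Q_H/T_H + Q_C/T_C = 0.4193 kJ/K (> 0, since η = 0.338 < η_Carnot = 0.514).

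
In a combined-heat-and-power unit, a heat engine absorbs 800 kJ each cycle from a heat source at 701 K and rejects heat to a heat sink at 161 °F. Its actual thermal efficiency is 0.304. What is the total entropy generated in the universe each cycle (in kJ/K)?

ΔS_univ ≈ 0.474 kJ/K

T_C = 161 °F → (161 − 32) × 5/9 = 71.67 °C = 344.82 K.
W = η·Q_H = 0.304 × 800 = 243.2 kJ, so Q_C = Q_H − W = 556.8 kJ.
Entropy balance on the reservoirs: −Q_H/T_H = -1.141 kJ/K, +Q_C/T_C = 1.615 kJ/K.
ΔS_univ = −Q_H/T_H + Q_C/T_C = 0.474 kJ/K (> 0, since η = 0.304 < η_Carnot = 0.508).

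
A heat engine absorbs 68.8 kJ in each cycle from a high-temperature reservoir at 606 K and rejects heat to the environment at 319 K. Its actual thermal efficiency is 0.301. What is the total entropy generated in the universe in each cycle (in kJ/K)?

ΔS_univ ≈ 0.0372 kJ/K

W = η·Q_H = 0.301 × 68.8 = 20.71 kJ, so Q_C = Q_H − W = 48.09 kJ.
Reservoir entropy changes: ΔS_H = −Q_H/T_H = −68.8/606.00 = -0.1135 kJ/K and ΔS_C = +Q_C/T_C = 48.09/319.00 = 0.1508 kJ/K.
ΔS_univ = −Q_H/T_H + Q_C/T_C = 0.0372 kJ/K (> 0, since η = 0.301 < η_Carnot = 0.474).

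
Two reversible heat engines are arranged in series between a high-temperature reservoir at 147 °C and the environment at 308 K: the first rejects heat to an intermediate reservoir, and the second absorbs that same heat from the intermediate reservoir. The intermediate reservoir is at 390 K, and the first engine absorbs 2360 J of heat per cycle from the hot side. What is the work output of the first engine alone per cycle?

T_H = 147 °C → 147 + 273.15 = 420.15 K.
First-stage efficiency η₁ = 1 − T_m/T_H = 1 − 390.00/420.15 = 0.0718.
W₁ = η₁·Q_H = 0.0718 × 2360 = 169.4 J.

W₁ ≈ 169.4 J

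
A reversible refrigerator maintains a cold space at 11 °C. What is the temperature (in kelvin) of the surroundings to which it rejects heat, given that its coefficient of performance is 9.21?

T_H ≈ 315.0 K

T_C = 11 °C → 11 + 273.15 = 284.15 K.
COP_R = T_C/(T_H − T_C) ⇒ T_H = T_C·(1 + 1/COP_R) = 284.15 × (1 + 1/9.21) = 315.0 K.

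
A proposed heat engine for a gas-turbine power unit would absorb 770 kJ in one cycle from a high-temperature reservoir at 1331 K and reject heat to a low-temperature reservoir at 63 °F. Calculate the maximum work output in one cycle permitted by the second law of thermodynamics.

W_max ≈ 602.0 kJ

T_C = 63 °F → (63 − 32) × 5/9 = 17.22 °C = 290.37 K.
By the Carnot theorem, η_max = 1 − T_C/T_H = 1 − 290.37/1331.00 = 0.7818.
W_max = η_max · Q_H = 0.7818 × 770 = 602.0 kJ.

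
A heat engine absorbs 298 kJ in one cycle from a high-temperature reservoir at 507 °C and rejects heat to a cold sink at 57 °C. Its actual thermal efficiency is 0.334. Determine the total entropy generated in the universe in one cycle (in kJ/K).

T_H = 507 °C → 507 + 273.15 = 780.15 K.
T_C = 57 °C → 57 + 273.15 = 330.15 K.
W = η·Q_H = 0.334 × 298 = 99.53 kJ, so Q_C = Q_H − W = 198.5 kJ.
Entropy balance on the reservoirs: −Q_H/T_H = -0.3820 kJ/K, +Q_C/T_C = 0.6011 kJ/K.
ΔS_univ = −Q_H/T_H + Q_C/T_C = 0.219 kJ/K (> 0, since η = 0.334 < η_Carnot = 0.577).

ΔS_univ ≈ 0.219 kJ/K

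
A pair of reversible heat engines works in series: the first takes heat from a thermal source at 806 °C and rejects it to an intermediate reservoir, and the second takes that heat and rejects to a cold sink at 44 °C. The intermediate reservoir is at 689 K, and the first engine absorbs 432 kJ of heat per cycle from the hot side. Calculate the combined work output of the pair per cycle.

W_total ≈ 305 kJ

T_H = 806 °C → 806 + 273.15 = 1079.15 K.
T_C = 44 °C → 44 + 273.15 = 317.15 K.
Two reversible stages in series are equivalent to a single Carnot engine between T_H and T_C, so η_total = 1 − T_C/T_H = 1 − 317.15/1079.15 = 0.7061.
W_total = η_total · Q_H = 0.7061 × 432 = 305 kJ.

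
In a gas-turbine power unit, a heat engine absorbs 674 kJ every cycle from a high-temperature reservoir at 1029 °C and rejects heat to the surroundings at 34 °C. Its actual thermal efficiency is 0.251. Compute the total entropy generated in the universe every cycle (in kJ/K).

T_H = 1029 °C → 1029 + 273.15 = 1302.15 K.
T_C = 34 °C → 34 + 273.15 = 307.15 K.
W = η·Q_H = 0.251 × 674 = 169.2 kJ, so Q_C = Q_H − W = 504.8 kJ.
Reservoir entropy changes: ΔS_H = −Q_H/T_H = −674/1302.15 = -0.5176 kJ/K and ΔS_C = +Q_C/T_C = 504.8/307.15 = 1.644 kJ/K.
ΔS_univ = −Q_H/T_H + Q_C/T_C = 1.13 kJ/K (> 0, since η = 0.251 < η_Carnot = 0.764).

ΔS_univ ≈ 1.13 kJ/K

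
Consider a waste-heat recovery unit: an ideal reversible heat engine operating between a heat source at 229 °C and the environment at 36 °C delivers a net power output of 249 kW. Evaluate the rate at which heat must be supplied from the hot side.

Q̇_H ≈ 648 kW

T_H = 229 °C → 229 + 273.15 = 502.15 K.
T_C = 36 °C → 36 + 273.15 = 309.15 K.
Carnot efficiency: η = 1 − T_C/T_H = 1 − 309.15/502.15 = 0.3843.
Q_H = W/η = 249/0.3843 = 648 kW.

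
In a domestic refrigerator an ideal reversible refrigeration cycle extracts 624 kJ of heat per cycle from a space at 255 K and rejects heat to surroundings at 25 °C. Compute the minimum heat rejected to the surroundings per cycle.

T_H = 25 °C → 25 + 273.15 = 298.15 K.
For a reversible cycle Q_H/Q_C = T_H/T_C, so Q_H = Q_C·T_H/T_C = 624 × 298.15/255.00 = 729.6 kJ.

Q_H ≈ 729.6 kJ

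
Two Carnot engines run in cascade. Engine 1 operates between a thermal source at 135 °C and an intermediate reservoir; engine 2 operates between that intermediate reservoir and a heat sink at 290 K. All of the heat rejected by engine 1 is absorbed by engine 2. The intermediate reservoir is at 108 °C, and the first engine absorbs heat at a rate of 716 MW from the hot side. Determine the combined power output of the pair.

T_H = 135 °C → 135 + 273.15 = 408.15 K.
Two reversible stages in series are equivalent to a single Carnot engine between T_H and T_C, so η_total = 1 − T_C/T_H = 1 − 290.00/408.15 = 0.2895.
W_total = η_total · Q_H = 0.2895 × 716 = 207 MW.

Ẇ_total ≈ 207 MW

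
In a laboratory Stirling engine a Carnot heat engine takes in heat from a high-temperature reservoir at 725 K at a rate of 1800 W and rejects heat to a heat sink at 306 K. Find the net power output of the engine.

Since the cycle is reversible, η = 1 − T_C/T_H = 1 − 306.00/725.00 = 0.5779.
W = η·Q_H = 0.5779 × 1800 = 1040 W.

Ẇ ≈ 1040 W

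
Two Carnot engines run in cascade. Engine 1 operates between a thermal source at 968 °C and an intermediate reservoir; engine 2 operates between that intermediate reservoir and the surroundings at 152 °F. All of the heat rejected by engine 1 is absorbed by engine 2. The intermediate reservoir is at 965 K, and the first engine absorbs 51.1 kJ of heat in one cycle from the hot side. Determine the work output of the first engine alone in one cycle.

T_H = 968 °C → 968 + 273.15 = 1241.15 K.
T_C = 152 °F → (152 − 32) × 5/9 = 66.67 °C = 339.82 K.
First-stage efficiency η₁ = 1 − T_m/T_H = 1 − 965.00/1241.15 = 0.2225.
W₁ = η₁·Q_H = 0.2225 × 51.1 = 11.37 kJ.

W₁ ≈ 11.37 kJ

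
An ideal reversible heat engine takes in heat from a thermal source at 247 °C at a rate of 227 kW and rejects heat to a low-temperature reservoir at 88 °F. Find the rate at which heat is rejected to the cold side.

Q̇_C ≈ 132.8 kW

T_H = 247 °C → 247 + 273.15 = 520.15 K.
T_C = 88 °F → (88 − 32) × 5/9 = 31.11 °C = 304.26 K.
Carnot efficiency: η = 1 − T_C/T_H = 1 − 304.26/520.15 = 0.4151.
For a reversible cycle Q_C/Q_H = T_C/T_H, so Q_C = 227 × 304.26/520.15 = 132.8 kW.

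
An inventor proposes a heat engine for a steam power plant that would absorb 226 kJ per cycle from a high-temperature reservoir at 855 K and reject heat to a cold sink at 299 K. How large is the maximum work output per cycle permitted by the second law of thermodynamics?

W_max ≈ 147 kJ

By the Carnot theorem, η_max = 1 − T_C/T_H = 1 − 299.00/855.00 = 0.6503.
W_max = η_max · Q_H = 0.6503 × 226 = 147 kJ.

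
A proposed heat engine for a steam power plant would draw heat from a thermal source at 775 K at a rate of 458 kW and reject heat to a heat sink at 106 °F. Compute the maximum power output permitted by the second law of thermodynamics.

Ẇ_max ≈ 272 kW

T_C = 106 °F → (106 − 32) × 5/9 = 41.11 °C = 314.26 K.
No engine can exceed the Carnot limit: η_max = 1 − T_C/T_H = 1 − 314.26/775.00 = 0.5945.
W_max = η_max · Q_H = 0.5945 × 458 = 272 kW.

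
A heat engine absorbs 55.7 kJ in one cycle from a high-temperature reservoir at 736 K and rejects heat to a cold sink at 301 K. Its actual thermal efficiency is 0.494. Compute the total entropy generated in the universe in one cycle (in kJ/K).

W = η·Q_H = 0.494 × 55.7 = 27.52 kJ, so Q_C = Q_H − W = 28.18 kJ.
The hot reservoir loses entropy Q_H/T_H = 55.7/736.00 = 0.07568 kJ/K; the cold reservoir gains Q_C/T_C = 28.18/301.00 = 0.09364 kJ/K.
ΔS_univ = −Q_H/T_H + Q_C/T_C = 0.0180 kJ/K (> 0, since η = 0.494 < η_Carnot = 0.591).

ΔS_univ ≈ 0.0180 kJ/K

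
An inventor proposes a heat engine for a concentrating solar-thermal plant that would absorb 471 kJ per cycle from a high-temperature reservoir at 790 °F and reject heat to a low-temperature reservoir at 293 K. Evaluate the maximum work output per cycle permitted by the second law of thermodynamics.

W_max ≈ 272 kJ

T_H = 790 °F → (790 − 32) × 5/9 = 421.11 °C = 694.26 K.
The upper bound on efficiency is η_max = 1 − T_C/T_H = 1 − 293.00/694.26 = 0.5780.
W_max = η_max · Q_H = 0.5780 × 471 = 272 kJ.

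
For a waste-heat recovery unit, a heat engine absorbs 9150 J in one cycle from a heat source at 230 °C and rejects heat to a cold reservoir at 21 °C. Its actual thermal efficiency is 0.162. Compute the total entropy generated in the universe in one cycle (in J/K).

ΔS_univ ≈ 7.88 J/K

T_H = 230 °C → 230 + 273.15 = 503.15 K.
T_C = 21 °C → 21 + 273.15 = 294.15 K.
W = η·Q_H = 0.162 × 9150 = 1482 J, so Q_C = Q_H − W = 7668 J.
Reservoir entropy changes: ΔS_H = −Q_H/T_H = −9150/503.15 = -18.19 J/K and ΔS_C = +Q_C/T_C = 7668/294.15 = 26.07 J/K.
ΔS_univ = −Q_H/T_H + Q_C/T_C = 7.88 J/K (> 0, since η = 0.162 < η_Carnot = 0.415).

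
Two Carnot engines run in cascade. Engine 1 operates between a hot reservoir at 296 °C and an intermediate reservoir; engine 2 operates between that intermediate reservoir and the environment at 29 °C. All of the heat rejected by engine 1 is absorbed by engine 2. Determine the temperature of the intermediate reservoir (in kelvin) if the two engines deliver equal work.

T_H = 296 °C → 296 + 273.15 = 569.15 K.
T_C = 29 °C → 29 + 273.15 = 302.15 K.
For reversible stages Q_m = Q_H·(T_m/T_H). Setting W₁ = Q_H(1 − T_m/T_H) equal to W₂ = Q_m(1 − T_C/T_m) = Q_H·(T_m − T_C)/T_H gives T_H − T_m = T_m − T_C, so T_m = (T_H + T_C)/2 = (569.15 + 302.15)/2 = 435.6 K.

T_m ≈ 435.6 K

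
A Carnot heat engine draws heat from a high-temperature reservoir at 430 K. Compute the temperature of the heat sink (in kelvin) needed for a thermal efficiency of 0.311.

From η = 1 − T_C/T_H, T_C = T_H·(1 − η) = 430.00 × (1 − 0.311) = 296 K.

T_C ≈ 296 K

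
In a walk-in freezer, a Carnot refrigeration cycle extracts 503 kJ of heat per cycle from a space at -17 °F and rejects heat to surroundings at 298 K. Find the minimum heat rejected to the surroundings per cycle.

Q_H ≈ 609.5 kJ

T_C = -17 °F → (-17 − 32) × 5/9 = -27.22 °C = 245.93 K.
For a reversible cycle Q_H/Q_C = T_H/T_C, so Q_H = Q_C·T_H/T_C = 503 × 298.00/245.93 = 609.5 kJ.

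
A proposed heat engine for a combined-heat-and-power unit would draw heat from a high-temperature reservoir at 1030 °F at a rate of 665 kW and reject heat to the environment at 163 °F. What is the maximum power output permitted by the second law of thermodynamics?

T_H = 1030 °F → (1030 − 32) × 5/9 = 554.44 °C = 827.59 K.
T_C = 163 °F → (163 − 32) × 5/9 = 72.78 °C = 345.93 K.
The second-law ceiling is the Carnot efficiency, η_max = 1 − T_C/T_H = 1 − 345.93/827.59 = 0.5820.
W_max = η_max · Q_H = 0.5820 × 665 = 387 kW.

Ẇ_max ≈ 387 kW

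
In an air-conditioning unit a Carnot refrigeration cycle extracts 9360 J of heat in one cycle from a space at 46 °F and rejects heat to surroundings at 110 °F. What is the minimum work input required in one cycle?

W_in ≈ 1185 J

T_H = 110 °F → (110 − 32) × 5/9 = 43.33 °C = 316.48 K.
T_C = 46 °F → (46 − 32) × 5/9 = 7.78 °C = 280.93 K.
Carnot COP: COP_R = T_C/(T_H − T_C) = 280.93/35.56 = 7.9011.
W = Q_C/COP_R = 9360/7.9011 = 1185 J.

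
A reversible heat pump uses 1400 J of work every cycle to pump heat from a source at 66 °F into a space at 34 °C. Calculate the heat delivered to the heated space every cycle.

Q_H ≈ 28500 J

T_H = 34 °C → 34 + 273.15 = 307.15 K.
T_C = 66 °F → (66 − 32) × 5/9 = 18.89 °C = 292.04 K.
Reversible heating COP: COP_HP = T_H/(T_H − T_C) = 307.15/15.11 = 20.3261.
Q_H = COP_HP · W = 20.3261 × 1400 = 28500 J.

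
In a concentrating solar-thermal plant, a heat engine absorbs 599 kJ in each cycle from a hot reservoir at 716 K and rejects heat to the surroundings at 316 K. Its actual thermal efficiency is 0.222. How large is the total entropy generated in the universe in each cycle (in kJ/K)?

W = η·Q_H = 0.222 × 599 = 133.0 kJ, so Q_C = Q_H − W = 466.0 kJ.
Entropy balance on the reservoirs: −Q_H/T_H = -0.8366 kJ/K, +Q_C/T_C = 1.475 kJ/K.
ΔS_univ = −Q_H/T_H + Q_C/T_C = 0.6382 kJ/K (> 0, since η = 0.222 < η_Carnot = 0.559).

ΔS_univ ≈ 0.6382 kJ/K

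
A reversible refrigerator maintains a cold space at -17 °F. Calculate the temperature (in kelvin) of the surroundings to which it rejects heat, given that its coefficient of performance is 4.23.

T_H ≈ 304.1 K

T_C = -17 °F → (-17 − 32) × 5/9 = -27.22 °C = 245.93 K.
COP_R = T_C/(T_H − T_C) ⇒ T_H = T_C·(1 + 1/COP_R) = 245.93 × (1 + 1/4.23) = 304.1 K.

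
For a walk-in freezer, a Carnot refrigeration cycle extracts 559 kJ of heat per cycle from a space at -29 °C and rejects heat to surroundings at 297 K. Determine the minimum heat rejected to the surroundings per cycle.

T_C = -29 °C → -29 + 273.15 = 244.15 K.
For a reversible cycle Q_H/Q_C = T_H/T_C, so Q_H = Q_C·T_H/T_C = 559 × 297.00/244.15 = 680.0 kJ.

Q_H ≈ 680.0 kJ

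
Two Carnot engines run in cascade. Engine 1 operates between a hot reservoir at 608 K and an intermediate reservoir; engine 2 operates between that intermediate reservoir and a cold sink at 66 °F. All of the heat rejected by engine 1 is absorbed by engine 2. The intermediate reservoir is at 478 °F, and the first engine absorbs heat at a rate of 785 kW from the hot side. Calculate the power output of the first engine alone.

T_C = 66 °F → (66 − 32) × 5/9 = 18.89 °C = 292.04 K.
T_m = 478 °F → (478 − 32) × 5/9 = 247.78 °C = 520.93 K.
First-stage efficiency η₁ = 1 − T_m/T_H = 1 − 520.93/608.00 = 0.1432.
W₁ = η₁·Q_H = 0.1432 × 785 = 112.4 kW.

Ẇ₁ ≈ 112.4 kW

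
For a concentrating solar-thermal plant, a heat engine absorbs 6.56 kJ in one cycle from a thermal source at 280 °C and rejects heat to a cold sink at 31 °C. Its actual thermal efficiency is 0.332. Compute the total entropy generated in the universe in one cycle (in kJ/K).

ΔS_univ ≈ 0.00255 kJ/K

T_H = 280 °C → 280 + 273.15 = 553.15 K.
T_C = 31 °C → 31 + 273.15 = 304.15 K.
W = η·Q_H = 0.332 × 6.56 = 2.178 kJ, so Q_C = Q_H − W = 4.382 kJ.
The hot reservoir loses entropy Q_H/T_H = 6.56/553.15 = 0.01186 kJ/K; the cold reservoir gains Q_C/T_C = 4.382/304.15 = 0.01441 kJ/K.
ΔS_univ = −Q_H/T_H + Q_C/T_C = 0.00255 kJ/K (> 0, since η = 0.332 < η_Carnot = 0.450).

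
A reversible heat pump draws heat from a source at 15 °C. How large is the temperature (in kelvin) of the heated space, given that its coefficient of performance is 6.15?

T_H ≈ 344 K

T_C = 15 °C → 15 + 273.15 = 288.15 K.
COP_HP = T_H/(T_H − T_C) ⇒ T_H = T_C·COP_HP/(COP_HP − 1) = 288.15 × 6.15/(6.15 − 1) = 344 K.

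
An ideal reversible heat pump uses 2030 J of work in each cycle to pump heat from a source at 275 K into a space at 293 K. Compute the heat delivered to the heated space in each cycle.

The Carnot heat-pump COP is COP_HP = T_H/(T_H − T_C) = 293.00/18.00 = 16.2778.
Q_H = COP_HP · W = 16.2778 × 2030 = 33000 J.

Q_H ≈ 33000 J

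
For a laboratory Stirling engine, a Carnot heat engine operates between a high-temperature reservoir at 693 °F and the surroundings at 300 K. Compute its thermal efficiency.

T_H = 693 °F → (693 − 32) × 5/9 = 367.22 °C = 640.37 K.
For a reversible engine, η = 1 − T_C/T_H = 1 − 300.00/640.37 = 0.532.

η ≈ 0.532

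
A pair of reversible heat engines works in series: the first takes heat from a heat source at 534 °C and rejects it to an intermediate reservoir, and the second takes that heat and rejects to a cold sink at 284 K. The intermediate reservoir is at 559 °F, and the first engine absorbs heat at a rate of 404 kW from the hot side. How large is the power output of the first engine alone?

T_H = 534 °C → 534 + 273.15 = 807.15 K.
T_m = 559 °F → (559 − 32) × 5/9 = 292.78 °C = 565.93 K.
First-stage efficiency η₁ = 1 − T_m/T_H = 1 − 565.93/807.15 = 0.2989.
W₁ = η₁·Q_H = 0.2989 × 404 = 120.7 kW.

Ẇ₁ ≈ 120.7 kW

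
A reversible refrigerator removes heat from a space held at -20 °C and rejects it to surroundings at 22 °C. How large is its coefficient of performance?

COP_R ≈ 6.03

T_H = 22 °C → 22 + 273.15 = 295.15 K.
T_C = -20 °C → -20 + 273.15 = 253.15 K.
The reversible coefficient of performance is COP_R = T_C/(T_H − T_C) = 253.15/(295.15 − 253.15) = 6.03.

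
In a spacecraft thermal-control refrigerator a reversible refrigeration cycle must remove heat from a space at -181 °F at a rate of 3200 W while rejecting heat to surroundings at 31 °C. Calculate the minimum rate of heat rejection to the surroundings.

Q̇_H ≈ 6290 W

T_H = 31 °C → 31 + 273.15 = 304.15 K.
T_C = -181 °F → (-181 − 32) × 5/9 = -118.33 °C = 154.82 K.
For a reversible cycle Q_H/Q_C = T_H/T_C, so Q_H = Q_C·T_H/T_C = 3200 × 304.15/154.82 = 6290 W.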